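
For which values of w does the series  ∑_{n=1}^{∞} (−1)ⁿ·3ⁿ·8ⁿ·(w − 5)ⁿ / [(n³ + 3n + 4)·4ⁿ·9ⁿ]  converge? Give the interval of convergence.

Apply the ratio test: |a_{n+1}| / |a_n| = [(n³ + 3n + 4)/((n+1)³ + 3(n+1) + 4)] · 3·8/(4·9), which tends to 2/3 as n → ∞.
Hence the series converges for |w − 5| < 1/(2/3) = 3/2, so the radius of convergence is 3/2.
Endpoint w = 13/2: absolute convergence follows by limit comparison with Σ 1/n³.
Endpoint w = 7/2: absolute convergence follows by limit comparison with Σ 1/n³.

[7/2, 13/2]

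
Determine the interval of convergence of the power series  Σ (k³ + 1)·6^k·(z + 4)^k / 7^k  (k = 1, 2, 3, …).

By the ratio test, |a_{k+1}/a_k| = [((k+1)³ + 1)/(k³ + 1)] · 6/7 → 6/7.
The series converges when 6/7 · |z + 4| < 1, giving R = 7/6.
At z = -17/6: the k-th term does not approach 0; divergence by the term test.
When z = -31/6, the terms have absolute value of order k³, which does not tend to 0, so the series diverges by the divergence test.

(-31/6, -17/6)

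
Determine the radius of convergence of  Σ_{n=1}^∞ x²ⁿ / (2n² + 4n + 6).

The ratio of consecutive coefficients is (2n² + 4n + 6)/(2(n+1)² + 4(n+1) + 6) → 1.
Since the exponent of x increases by 2 each term, convergence requires |x|² < 1, hence R = 1.

R = 1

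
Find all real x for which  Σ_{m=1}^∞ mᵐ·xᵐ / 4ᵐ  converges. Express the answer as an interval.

By the Cauchy root test, |a_m|^(1/m) = m/4 → ∞.
The root grows without bound, so R = 0 (convergence only at x = 0).

{0}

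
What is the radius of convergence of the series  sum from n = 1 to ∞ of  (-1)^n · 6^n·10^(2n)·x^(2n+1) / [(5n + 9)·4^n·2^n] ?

Apply the ratio test: |a_{n+1}| / |a_n| = [(5n + 9)/(5(n+1) + 9)] · 6·100/(4·2), which tends to 75 as n → ∞.
Successive powers of x differ by 2, so the series converges when |x|² · 75 < 1, i.e. |x| < √(1/75). So R = √3/15.

R = √3/15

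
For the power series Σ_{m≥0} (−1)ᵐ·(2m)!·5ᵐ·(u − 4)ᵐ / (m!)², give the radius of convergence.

R = 1/20

Ratio test: |a_{m+1}/a_m| = (2m+1)·(2m+2)/(m+1)² · 5 → 20 as m → ∞.
Convergence for |u − 4| · 20 < 1, i.e. |u − 4| < 1/20. So R = 1/20.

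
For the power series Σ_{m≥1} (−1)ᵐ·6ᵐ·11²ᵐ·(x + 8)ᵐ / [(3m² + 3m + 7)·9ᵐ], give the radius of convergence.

R = 3/242

Apply the ratio test: |a_{m+1}| / |a_m| = [(3m² + 3m + 7)/(3(m+1)² + 3(m+1) + 7)] · 6·121/9, which tends to 242/3 as m → ∞.
Convergence for |x + 8| · 242/3 < 1, i.e. |x + 8| < 3/242. So R = 3/242.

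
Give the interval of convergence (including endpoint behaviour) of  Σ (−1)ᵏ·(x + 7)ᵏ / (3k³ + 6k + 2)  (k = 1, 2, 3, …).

[-8, -6]

By the ratio test, |a_{k+1}/a_k| = (3k³ + 6k + 2)/(3(k+1)³ + 6(k+1) + 2) → 1.
Convergence for |x + 7| < 1, so R = 1.
Check x = -6: the series is dominated by a constant times Σ 1/k³, which converges (p = 3 > 1).
When x = -8, absolute convergence follows by limit comparison with Σ 1/k³.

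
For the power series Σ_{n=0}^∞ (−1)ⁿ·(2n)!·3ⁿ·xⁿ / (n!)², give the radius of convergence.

R = 1/12

The ratio of consecutive coefficients is (2n+1)·(2n+2)/(n+1)² · 3 → 12.
The series converges when 12 · |x| < 1, giving R = 1/12.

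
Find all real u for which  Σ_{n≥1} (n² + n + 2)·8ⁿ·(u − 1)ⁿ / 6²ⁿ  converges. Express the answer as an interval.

Ratio test: |a_{n+1}/a_n| = [((n+1)² + (n+1) + 2)/(n² + n + 2)] · 8/36 → 2/9 as n → ∞.
Hence the series converges for |u − 1| < 1/(2/9) = 9/2, so the radius of convergence is 9/2.
When u = 11/2, the terms have absolute value of order n², which does not tend to 0, so the series diverges by the divergence test.
At u = -7/2: the terms have absolute value of order n², which does not tend to 0, so the series diverges by the divergence test.

(-7/2, 11/2)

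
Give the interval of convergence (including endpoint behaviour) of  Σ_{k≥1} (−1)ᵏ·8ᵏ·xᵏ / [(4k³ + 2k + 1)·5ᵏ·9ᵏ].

Apply the ratio test: |a_{k+1}| / |a_k| = [(4k³ + 2k + 1)/(4(k+1)³ + 2(k+1) + 1)] · 8/(5·9), which tends to 8/45 as k → ∞.
The series converges when 8/45 · |x| < 1, giving R = 45/8.
Check x = 45/8: the terms are on the order of 1/k³, so the series converges absolutely by comparison with the p-series (p = 3 > 1).
At x = -45/8: absolute convergence follows by limit comparison with Σ 1/k³.

[-45/8, 45/8]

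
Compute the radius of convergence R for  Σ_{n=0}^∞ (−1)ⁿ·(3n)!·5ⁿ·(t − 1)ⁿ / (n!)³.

R = 1/135

Ratio test: |a_{n+1}/a_n| = (3n+1)·(3n+2)·(3n+3)/(n+1)³ · 5 → 135 as n → ∞.
Convergence for |t − 1| · 135 < 1, i.e. |t − 1| < 1/135. So R = 1/135.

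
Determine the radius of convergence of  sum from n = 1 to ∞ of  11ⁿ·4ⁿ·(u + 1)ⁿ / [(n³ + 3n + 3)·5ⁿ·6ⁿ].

Apply the ratio test: |a_{n+1}| / |a_n| = [(n³ + 3n + 3)/((n+1)³ + 3(n+1) + 3)] · 11·4/(5·6), which tends to 22/15 as n → ∞.
Convergence for |u + 1| · 22/15 < 1, i.e. |u + 1| < 15/22. So R = 15/22.

R = 15/22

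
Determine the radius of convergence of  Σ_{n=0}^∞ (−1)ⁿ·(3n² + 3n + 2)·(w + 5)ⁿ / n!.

R = ∞

Ratio test: |a_{n+1}/a_n| = (3(n+1)² + 3(n+1) + 2)/(3n² + 3n + 2) · 1/(n+1) → 0 as n → ∞.
The limit is 0, so the series converges for all w; R = ∞.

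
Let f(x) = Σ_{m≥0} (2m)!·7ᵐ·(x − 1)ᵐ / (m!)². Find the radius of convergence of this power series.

Ratio test: |a_{m+1}/a_m| = (2m+1)·(2m+2)/(m+1)² · 7 → 28 as m → ∞.
Thus R = 1/(28) = 1/28.

R = 1/28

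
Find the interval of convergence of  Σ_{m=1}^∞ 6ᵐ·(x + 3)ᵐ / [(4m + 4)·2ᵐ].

Apply the ratio test: |a_{m+1}| / |a_m| = [(4m + 4)/(4(m+1) + 4)] · 6/2, which tends to 3 as m → ∞.
The series converges when 3 · |x + 3| < 1, giving R = 1/3.
Endpoint x = -8/3: the terms are asymptotic to a nonzero constant times 1/m, so the series diverges by limit comparison with Σ 1/m.
At x = -10/3: convergence follows from the alternating series test (terms decrease monotonically to 0).

[-10/3, -8/3)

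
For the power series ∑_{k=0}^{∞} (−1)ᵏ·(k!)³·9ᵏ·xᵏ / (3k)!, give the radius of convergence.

Ratio test: |a_{k+1}/a_k| = (k+1)³/[(3k+1)·(3k+2)·(3k+3)] · 9 → 1/3 as k → ∞.
Thus R = 1/(1/3) = 3.

R = 3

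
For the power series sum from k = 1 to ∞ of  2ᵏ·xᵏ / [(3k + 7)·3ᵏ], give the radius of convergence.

R = 3/2

Apply the ratio test: |a_{k+1}| / |a_k| = [(3k + 7)/(3(k+1) + 7)] · 2/3, which tends to 2/3 as k → ∞.
Thus R = 1/(2/3) = 3/2.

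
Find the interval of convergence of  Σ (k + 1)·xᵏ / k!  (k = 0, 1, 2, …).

The ratio of consecutive coefficients is ((k+1) + 1)/(k + 1) · 1/(k+1) → 0.
The ratio tends to 0 regardless of x, hence R = ∞.

(−∞, ∞)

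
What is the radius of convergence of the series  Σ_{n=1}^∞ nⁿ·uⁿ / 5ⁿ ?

Root test: |a_n|^(1/n) = n/5 → ∞.
The root grows without bound, so R = 0 (convergence only at u = 0).

R = 0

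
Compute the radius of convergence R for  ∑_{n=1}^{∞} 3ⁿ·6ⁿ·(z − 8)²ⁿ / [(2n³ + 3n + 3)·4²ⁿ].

R = 2√2/3

Ratio test: |a_{n+1}/a_n| = [(2n³ + 3n + 3)/(2(n+1)³ + 3(n+1) + 3)] · 3·6/16 → 9/8 as n → ∞.
Successive powers of (z − 8) differ by 2, so the series converges when |z − 8|² · 9/8 < 1, i.e. |z − 8| < √(8/9). So R = 2√2/3.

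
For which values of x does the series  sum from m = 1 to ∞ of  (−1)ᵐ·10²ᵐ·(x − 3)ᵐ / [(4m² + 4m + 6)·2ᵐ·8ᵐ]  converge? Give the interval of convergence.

[71/25, 79/25]

The ratio of consecutive coefficients is [(4m² + 4m + 6)/(4(m+1)² + 4(m+1) + 6)] · 100/(2·8) → 25/4.
Thus R = 1/(25/4) = 4/25.
When x = 79/25, the series is dominated by a constant times Σ 1/m², which converges (p = 2 > 1).
Check x = 71/25: the terms are on the order of 1/m², so the series converges absolutely by comparison with the p-series (p = 2 > 1).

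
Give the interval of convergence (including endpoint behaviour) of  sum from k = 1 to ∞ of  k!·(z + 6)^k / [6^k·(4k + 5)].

{-6}

Apply the ratio test: |a_{k+1}| / |a_k| = (k+1) · 1/6 · (4k + 5)/(4(k+1) + 5), which tends to ∞ as k → ∞.
The terms grow without bound for any (z + 6) ≠ 0, so R = 0 (convergence only at z = -6).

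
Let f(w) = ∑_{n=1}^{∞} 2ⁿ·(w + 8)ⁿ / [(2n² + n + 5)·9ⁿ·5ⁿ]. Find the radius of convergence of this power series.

By the ratio test, |a_{n+1}/a_n| = [(2n² + n + 5)/(2(n+1)² + (n+1) + 5)] · 2/(9·5) → 2/45.
Thus R = 1/(2/45) = 45/2.

R = 45/2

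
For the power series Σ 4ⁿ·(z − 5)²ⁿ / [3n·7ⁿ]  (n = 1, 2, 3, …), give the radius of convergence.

R = √7/2

Apply the ratio test: |a_{n+1}| / |a_n| = [3n/3(n+1)] · 4/7, which tends to 4/7 as n → ∞.
Since the exponent of (z − 5) increases by 2 each term, convergence requires |z − 5|² < 7/4, hence R = √7/2.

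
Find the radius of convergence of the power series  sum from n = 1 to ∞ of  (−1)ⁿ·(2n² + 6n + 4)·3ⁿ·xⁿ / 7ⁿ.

Ratio test: |a_{n+1}/a_n| = [(2(n+1)² + 6(n+1) + 4)/(2n² + 6n + 4)] · 3/7 → 3/7 as n → ∞.
Convergence for |x| · 3/7 < 1, i.e. |x| < 7/3. So R = 7/3.

R = 7/3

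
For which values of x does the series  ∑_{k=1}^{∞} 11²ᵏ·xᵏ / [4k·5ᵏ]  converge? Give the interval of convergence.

Ratio test: |a_{k+1}/a_k| = [4k/4(k+1)] · 121/5 → 121/5 as k → ∞.
Convergence for |x| · 121/5 < 1, i.e. |x| < 5/121. So R = 5/121.
Endpoint x = 5/121: comparison with the harmonic series Σ 1/k shows the series diverges.
Check x = -5/121: the terms alternate in sign and decrease monotonically to 0 in absolute value (size ~ c/k), so the alternating series test gives convergence.

[-5/121, 5/121)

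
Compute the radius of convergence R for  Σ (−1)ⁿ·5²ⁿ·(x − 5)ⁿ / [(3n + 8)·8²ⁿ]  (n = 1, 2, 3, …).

R = 64/25

Apply the ratio test: |a_{n+1}| / |a_n| = [(3n + 8)/(3(n+1) + 8)] · 25/64, which tends to 25/64 as n → ∞.
Hence the series converges for |x − 5| < 1/(25/64) = 64/25, so the radius of convergence is 64/25.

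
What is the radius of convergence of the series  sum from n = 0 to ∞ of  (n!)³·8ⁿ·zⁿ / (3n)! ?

R = 27/8

Ratio test: |a_{n+1}/a_n| = (n+1)³/[(3n+1)·(3n+2)·(3n+3)] · 8 → 8/27 as n → ∞.
The series converges when 8/27 · |z| < 1, giving R = 27/8.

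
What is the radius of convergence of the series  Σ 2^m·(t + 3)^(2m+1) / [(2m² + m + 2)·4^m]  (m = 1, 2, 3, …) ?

R = √2

The ratio of consecutive coefficients is [(2m² + m + 2)/(2(m+1)² + (m+1) + 2)] · 2/4 → 1/2.
Writing y = (t + 3)², the series in y has radius 2, so |t + 3| < √(2) and R = √2.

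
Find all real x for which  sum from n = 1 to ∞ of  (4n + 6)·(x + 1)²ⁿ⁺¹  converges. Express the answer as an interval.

Ratio test: |a_{n+1}/a_n| = (4(n+1) + 6)/(4n + 6) → 1 as n → ∞.
Successive powers of (x + 1) differ by 2, so the series converges when |x + 1|² · 1 < 1, i.e. |x + 1| < √(1) = 1. So R = 1.
Check x = 0: the terms do not tend to 0, so the series diverges.
At x = -2: the terms do not tend to 0, so the series diverges.

(-2, 0)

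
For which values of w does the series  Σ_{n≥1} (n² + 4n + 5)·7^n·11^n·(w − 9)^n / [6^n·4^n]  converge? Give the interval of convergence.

(669/77, 717/77)

Ratio test: |a_{n+1}/a_n| = [((n+1)² + 4(n+1) + 5)/(n² + 4n + 5)] · 7·11/(6·4) → 77/24 as n → ∞.
Convergence for |w − 9| · 77/24 < 1, i.e. |w − 9| < 24/77. So R = 24/77.
At w = 717/77: the terms have absolute value of order n², which does not tend to 0, so the series diverges by the divergence test.
Check w = 669/77: the n-th term does not approach 0; divergence by the term test.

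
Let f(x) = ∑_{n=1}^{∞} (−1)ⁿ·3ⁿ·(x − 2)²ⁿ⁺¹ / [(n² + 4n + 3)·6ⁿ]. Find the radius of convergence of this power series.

Apply the ratio test: |a_{n+1}| / |a_n| = [(n² + 4n + 3)/((n+1)² + 4(n+1) + 3)] · 3/6, which tends to 1/2 as n → ∞.
Writing y = (x − 2)², the series in y has radius 2, so |x − 2| < √(2) and R = √2.

R = √2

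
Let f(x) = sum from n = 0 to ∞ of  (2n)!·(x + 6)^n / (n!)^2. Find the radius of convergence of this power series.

Apply the ratio test: |a_{n+1}| / |a_n| = (2n+1)·(2n+2)/(n+1)², which tends to 4 as n → ∞.
Hence the series converges for |x + 6| < 1/(4) = 1/4, so the radius of convergence is 1/4.

R = 1/4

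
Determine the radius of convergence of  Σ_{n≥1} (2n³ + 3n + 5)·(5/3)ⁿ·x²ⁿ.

R = √15/5

By the ratio test, |a_{n+1}/a_n| = [(2(n+1)³ + 3(n+1) + 5)/(2n³ + 3n + 5)] · 5/3 → 5/3.
Successive powers of x differ by 2, so the series converges when |x|² · 5/3 < 1, i.e. |x| < √(3/5). So R = √15/5.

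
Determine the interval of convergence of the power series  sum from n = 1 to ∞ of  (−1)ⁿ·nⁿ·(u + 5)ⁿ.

Applying the root test, |a_n|^(1/n) = n → ∞.
The root grows without bound, so R = 0 (convergence only at u = -5).

{-5}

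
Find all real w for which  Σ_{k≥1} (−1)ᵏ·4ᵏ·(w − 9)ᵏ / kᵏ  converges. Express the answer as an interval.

(−∞, ∞)

Applying the root test, |a_k|^(1/k) = 4/k → 0.
The limit is 0 for every w, so R = ∞.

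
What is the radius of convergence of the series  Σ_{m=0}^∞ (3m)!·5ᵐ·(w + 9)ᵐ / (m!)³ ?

Apply the ratio test: |a_{m+1}| / |a_m| = (3m+1)·(3m+2)·(3m+3)/(m+1)³ · 5, which tends to 135 as m → ∞.
Hence the series converges for |w + 9| < 1/(135) = 1/135, so the radius of convergence is 1/135.

R = 1/135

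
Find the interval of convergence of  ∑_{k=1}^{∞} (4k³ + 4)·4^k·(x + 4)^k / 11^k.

(-27/4, -5/4)

By the ratio test, |a_{k+1}/a_k| = [(4(k+1)³ + 4)/(4k³ + 4)] · 4/11 → 4/11.
Hence the series converges for |x + 4| < 1/(4/11) = 11/4, so the radius of convergence is 11/4.
When x = -5/4, the terms have absolute value of order k³, which does not tend to 0, so the series diverges by the divergence test.
When x = -27/4, the terms do not tend to 0, so the series diverges.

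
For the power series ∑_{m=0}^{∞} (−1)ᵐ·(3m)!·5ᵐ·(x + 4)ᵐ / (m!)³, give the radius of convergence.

R = 1/135

By the ratio test, |a_{m+1}/a_m| = (3m+1)·(3m+2)·(3m+3)/(m+1)³ · 5 → 135.
The series converges when 135 · |x + 4| < 1, giving R = 1/135.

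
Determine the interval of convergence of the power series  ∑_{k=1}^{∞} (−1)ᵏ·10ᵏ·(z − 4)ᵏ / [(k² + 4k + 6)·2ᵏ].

[19/5, 21/5]

Apply the ratio test: |a_{k+1}| / |a_k| = [(k² + 4k + 6)/((k+1)² + 4(k+1) + 6)] · 10/2, which tends to 5 as k → ∞.
Thus R = 1/(5) = 1/5.
When z = 21/5, absolute convergence follows by limit comparison with Σ 1/k².
Check z = 19/5: the terms are on the order of 1/k², so the series converges absolutely by comparison with the p-series (p = 2 > 1).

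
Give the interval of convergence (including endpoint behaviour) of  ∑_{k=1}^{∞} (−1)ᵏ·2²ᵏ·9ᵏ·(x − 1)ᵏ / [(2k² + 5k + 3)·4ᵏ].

[8/9, 10/9]

The ratio of consecutive coefficients is [(2k² + 5k + 3)/(2(k+1)² + 5(k+1) + 3)] · 4·9/4 → 9.
Hence the series converges for |x − 1| < 1/(9) = 1/9, so the radius of convergence is 1/9.
Endpoint x = 10/9: the series is dominated by a constant times Σ 1/k², which converges (p = 2 > 1).
Check x = 8/9: absolute convergence follows by limit comparison with Σ 1/k².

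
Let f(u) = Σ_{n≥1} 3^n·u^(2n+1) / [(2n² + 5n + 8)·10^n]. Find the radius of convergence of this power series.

R = √30/3

The ratio of consecutive coefficients is [(2n² + 5n + 8)/(2(n+1)² + 5(n+1) + 8)] · 3/10 → 3/10.
Successive powers of u differ by 2, so the series converges when |u|² · 3/10 < 1, i.e. |u| < √(10/3). So R = √30/3.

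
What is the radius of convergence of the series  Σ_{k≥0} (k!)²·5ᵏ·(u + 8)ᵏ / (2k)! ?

Ratio test: |a_{k+1}/a_k| = (k+1)²/[(2k+1)·(2k+2)] · 5 → 5/4 as k → ∞.
Thus R = 1/(5/4) = 4/5.

R = 4/5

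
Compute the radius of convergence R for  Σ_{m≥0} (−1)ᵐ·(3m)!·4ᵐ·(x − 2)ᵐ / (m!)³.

R = 1/108

Ratio test: |a_{m+1}/a_m| = (3m+1)·(3m+2)·(3m+3)/(m+1)³ · 4 → 108 as m → ∞.
The series converges when 108 · |x − 2| < 1, giving R = 1/108.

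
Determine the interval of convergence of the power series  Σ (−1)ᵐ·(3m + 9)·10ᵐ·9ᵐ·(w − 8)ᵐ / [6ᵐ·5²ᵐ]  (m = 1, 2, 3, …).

(19/3, 29/3)

By the ratio test, |a_{m+1}/a_m| = [(3(m+1) + 9)/(3m + 9)] · 10·9/(6·25) → 3/5.
The series converges when 3/5 · |w − 8| < 1, giving R = 5/3.
Endpoint w = 29/3: the terms do not tend to 0, so the series diverges.
Check w = 19/3: the terms do not tend to 0, so the series diverges.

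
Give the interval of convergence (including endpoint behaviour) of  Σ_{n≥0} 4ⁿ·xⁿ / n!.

By the ratio test, |a_{n+1}/a_n| = 4 · 1/(n+1) → 0.
The limit is 0, so the series converges for all x; R = ∞.

(−∞, ∞)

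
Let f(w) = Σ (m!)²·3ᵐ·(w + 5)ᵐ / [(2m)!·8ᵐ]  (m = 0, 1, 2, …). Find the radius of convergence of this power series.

Apply the ratio test: |a_{m+1}| / |a_m| = (m+1)²/[(2m+1)·(2m+2)] · 3/8, which tends to 3/32 as m → ∞.
Hence the series converges for |w + 5| < 1/(3/32) = 32/3, so the radius of convergence is 32/3.

R = 32/3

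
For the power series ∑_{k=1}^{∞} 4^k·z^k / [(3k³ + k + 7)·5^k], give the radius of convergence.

R = 5/4

Ratio test: |a_{k+1}/a_k| = [(3k³ + k + 7)/(3(k+1)³ + (k+1) + 7)] · 4/5 → 4/5 as k → ∞.
Hence the series converges for |z| < 1/(4/5) = 5/4, so the radius of convergence is 5/4.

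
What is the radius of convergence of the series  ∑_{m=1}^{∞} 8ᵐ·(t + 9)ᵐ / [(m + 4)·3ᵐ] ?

The ratio of consecutive coefficients is [(m + 4)/((m+1) + 4)] · 8/3 → 8/3.
The series converges when 8/3 · |t + 9| < 1, giving R = 3/8.

R = 3/8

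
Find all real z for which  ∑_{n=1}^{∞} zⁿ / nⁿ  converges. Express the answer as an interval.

Applying the root test, |a_n|^(1/n) = 1/n → 0.
The limit is 0 for every z, so R = ∞.

(−∞, ∞)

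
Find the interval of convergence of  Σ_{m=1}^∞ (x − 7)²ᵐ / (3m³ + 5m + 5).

[6, 8]

Apply the ratio test: |a_{m+1}| / |a_m| = (3m³ + 5m + 5)/(3(m+1)³ + 5(m+1) + 5), which tends to 1 as m → ∞.
Successive powers of (x − 7) differ by 2, so the series converges when |x − 7|² · 1 < 1, i.e. |x − 7| < √(1) = 1. So R = 1.
Check x = 8: the terms are on the order of 1/m³, so the series converges absolutely by comparison with the p-series (p = 3 > 1).
Check x = 6: absolute convergence follows by limit comparison with Σ 1/m³.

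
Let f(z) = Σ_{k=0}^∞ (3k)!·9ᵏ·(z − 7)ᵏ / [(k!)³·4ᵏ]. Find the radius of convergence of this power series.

Apply the ratio test: |a_{k+1}| / |a_k| = (3k+1)·(3k+2)·(3k+3)/(k+1)³ · 9/4, which tends to 243/4 as k → ∞.
Thus R = 1/(243/4) = 4/243.

R = 4/243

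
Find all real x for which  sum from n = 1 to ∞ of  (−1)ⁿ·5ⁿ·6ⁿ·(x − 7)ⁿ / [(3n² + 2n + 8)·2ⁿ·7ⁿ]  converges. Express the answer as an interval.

By the ratio test, |a_{n+1}/a_n| = [(3n² + 2n + 8)/(3(n+1)² + 2(n+1) + 8)] · 5·6/(2·7) → 15/7.
Convergence for |x − 7| · 15/7 < 1, i.e. |x − 7| < 7/15. So R = 7/15.
Check x = 112/15: the terms are on the order of 1/n², so the series converges absolutely by comparison with the p-series (p = 2 > 1).
Check x = 98/15: absolute convergence follows by limit comparison with Σ 1/n².

[98/15, 112/15]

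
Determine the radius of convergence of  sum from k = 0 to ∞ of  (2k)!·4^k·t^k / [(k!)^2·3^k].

The ratio of consecutive coefficients is (2k+1)·(2k+2)/(k+1)² · 4/3 → 16/3.
Hence the series converges for |t| < 1/(16/3) = 3/16, so the radius of convergence is 3/16.

R = 3/16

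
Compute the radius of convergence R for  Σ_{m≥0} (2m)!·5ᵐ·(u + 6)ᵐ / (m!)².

R = 1/20

Apply the ratio test: |a_{m+1}| / |a_m| = (2m+1)·(2m+2)/(m+1)² · 5, which tends to 20 as m → ∞.
Thus R = 1/(20) = 1/20.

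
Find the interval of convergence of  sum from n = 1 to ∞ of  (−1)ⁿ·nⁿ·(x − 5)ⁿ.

Root test: |a_n|^(1/n) = n → ∞.
Since the n-th root of |a_n| is unbounded, the series converges only at x = 5; R = 0.

{5}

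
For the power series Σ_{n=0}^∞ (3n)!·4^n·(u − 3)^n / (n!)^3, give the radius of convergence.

By the ratio test, |a_{n+1}/a_n| = (3n+1)·(3n+2)·(3n+3)/(n+1)³ · 4 → 108.
Thus R = 1/(108) = 1/108.

R = 1/108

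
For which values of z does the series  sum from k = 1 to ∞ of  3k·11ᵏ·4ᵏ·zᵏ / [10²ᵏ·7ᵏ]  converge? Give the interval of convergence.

Apply the ratio test: |a_{k+1}| / |a_k| = [3(k+1)/3k] · 11·4/(100·7), which tends to 11/175 as k → ∞.
Thus R = 1/(11/175) = 175/11.
When z = 175/11, the k-th term does not approach 0; divergence by the term test.
At z = -175/11: the terms do not tend to 0, so the series diverges.

(-175/11, 175/11)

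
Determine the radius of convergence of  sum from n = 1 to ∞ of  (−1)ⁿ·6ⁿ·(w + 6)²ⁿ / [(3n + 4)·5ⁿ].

The ratio of consecutive coefficients is [(3n + 4)/(3(n+1) + 4)] · 6/5 → 6/5.
Writing y = (w + 6)², the series in y has radius 5/6, so |w + 6| < √(5/6) and R = √30/6.

R = √30/6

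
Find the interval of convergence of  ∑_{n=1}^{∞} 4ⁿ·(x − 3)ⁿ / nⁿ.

Root test: |a_n|^(1/n) = 4/n → 0.
Since the n-th root of |a_n| tends to 0, the series converges for all real x; R = ∞.

(−∞, ∞)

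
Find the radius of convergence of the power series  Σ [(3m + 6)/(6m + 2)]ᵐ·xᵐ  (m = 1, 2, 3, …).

Root test: |a_m|^(1/m) = (3m + 6)/(6m + 2) → 1/2.
Hence the series converges for |x| < 1/(1/2) = 2, so the radius of convergence is 2.

R = 2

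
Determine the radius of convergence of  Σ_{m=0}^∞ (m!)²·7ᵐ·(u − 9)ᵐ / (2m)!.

R = 4/7

By the ratio test, |a_{m+1}/a_m| = (m+1)²/[(2m+1)·(2m+2)] · 7 → 7/4.
Convergence for |u − 9| · 7/4 < 1, i.e. |u − 9| < 4/7. So R = 4/7.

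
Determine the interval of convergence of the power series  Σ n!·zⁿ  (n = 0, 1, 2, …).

The ratio of consecutive coefficients is (n+1) → ∞.
The ratio grows without bound, so the series diverges whenever z ≠ 0; it converges only at z = 0. R = 0.

{0}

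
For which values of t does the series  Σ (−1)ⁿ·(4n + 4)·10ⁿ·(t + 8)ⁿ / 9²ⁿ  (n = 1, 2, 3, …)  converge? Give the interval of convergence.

Ratio test: |a_{n+1}/a_n| = [(4(n+1) + 4)/(4n + 4)] · 10/81 → 10/81 as n → ∞.
Thus R = 1/(10/81) = 81/10.
When t = 1/10, the terms do not tend to 0, so the series diverges.
Endpoint t = -161/10: the terms do not tend to 0, so the series diverges.

(-161/10, 1/10)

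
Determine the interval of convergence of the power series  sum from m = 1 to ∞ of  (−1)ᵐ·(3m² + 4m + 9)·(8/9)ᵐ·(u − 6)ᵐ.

The ratio of consecutive coefficients is [(3(m+1)² + 4(m+1) + 9)/(3m² + 4m + 9)] · 8/9 → 8/9.
The series converges when 8/9 · |u − 6| < 1, giving R = 9/8.
Endpoint u = 57/8: the terms do not tend to 0, so the series diverges.
When u = 39/8, the m-th term does not approach 0; divergence by the term test.

(39/8, 57/8)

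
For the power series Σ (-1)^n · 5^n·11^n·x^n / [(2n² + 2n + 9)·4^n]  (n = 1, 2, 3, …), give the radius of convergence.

By the ratio test, |a_{n+1}/a_n| = [(2n² + 2n + 9)/(2(n+1)² + 2(n+1) + 9)] · 5·11/4 → 55/4.
Hence the series converges for |x| < 1/(55/4) = 4/55, so the radius of convergence is 4/55.

R = 4/55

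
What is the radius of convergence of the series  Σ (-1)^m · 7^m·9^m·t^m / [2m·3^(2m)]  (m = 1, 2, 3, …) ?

By the ratio test, |a_{m+1}/a_m| = [2m/2(m+1)] · 7·9/9 → 7.
Convergence for |t| · 7 < 1, i.e. |t| < 1/7. So R = 1/7.

R = 1/7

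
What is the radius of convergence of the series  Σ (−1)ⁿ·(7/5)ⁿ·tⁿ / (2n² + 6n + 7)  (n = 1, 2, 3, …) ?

Ratio test: |a_{n+1}/a_n| = [(2n² + 6n + 7)/(2(n+1)² + 6(n+1) + 7)] · 7/5 → 7/5 as n → ∞.
The series converges when 7/5 · |t| < 1, giving R = 5/7.

R = 5/7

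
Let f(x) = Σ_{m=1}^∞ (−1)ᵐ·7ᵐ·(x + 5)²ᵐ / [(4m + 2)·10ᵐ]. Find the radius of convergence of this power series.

By the ratio test, |a_{m+1}/a_m| = [(4m + 2)/(4(m+1) + 2)] · 7/10 → 7/10.
Since the exponent of (x + 5) increases by 2 each term, convergence requires |x + 5|² < 10/7, hence R = √70/7.

R = √70/7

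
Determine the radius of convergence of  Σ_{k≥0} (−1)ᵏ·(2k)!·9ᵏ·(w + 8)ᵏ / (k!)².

The ratio of consecutive coefficients is (2k+1)·(2k+2)/(k+1)² · 9 → 36.
Convergence for |w + 8| · 36 < 1, i.e. |w + 8| < 1/36. So R = 1/36.

R = 1/36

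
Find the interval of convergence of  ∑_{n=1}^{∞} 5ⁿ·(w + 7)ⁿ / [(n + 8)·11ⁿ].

By the ratio test, |a_{n+1}/a_n| = [(n + 8)/((n+1) + 8)] · 5/11 → 5/11.
Hence the series converges for |w + 7| < 1/(5/11) = 11/5, so the radius of convergence is 11/5.
When w = -24/5, comparison with the harmonic series Σ 1/n shows the series diverges.
Check w = -46/5: convergence follows from the alternating series test (terms decrease monotonically to 0).

[-46/5, -24/5)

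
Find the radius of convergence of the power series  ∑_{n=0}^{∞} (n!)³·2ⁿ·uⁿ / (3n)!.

R = 27/2

The ratio of consecutive coefficients is (n+1)³/[(3n+1)·(3n+2)·(3n+3)] · 2 → 2/27.
Convergence for |u| · 2/27 < 1, i.e. |u| < 27/2. So R = 27/2.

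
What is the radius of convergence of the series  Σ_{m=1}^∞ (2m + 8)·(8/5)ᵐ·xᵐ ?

R = 5/8

The ratio of consecutive coefficients is [(2(m+1) + 8)/(2m + 8)] · 8/5 → 8/5.
Hence the series converges for |x| < 1/(8/5) = 5/8, so the radius of convergence is 5/8.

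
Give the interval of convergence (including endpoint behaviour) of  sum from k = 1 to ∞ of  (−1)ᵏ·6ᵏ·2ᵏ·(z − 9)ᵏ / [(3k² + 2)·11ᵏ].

[97/12, 119/12]

Apply the ratio test: |a_{k+1}| / |a_k| = [(3k² + 2)/(3(k+1)² + 2)] · 6·2/11, which tends to 12/11 as k → ∞.
Convergence for |z − 9| · 12/11 < 1, i.e. |z − 9| < 11/12. So R = 11/12.
At z = 119/12: the terms are on the order of 1/k², so the series converges absolutely by comparison with the p-series (p = 2 > 1).
Check z = 97/12: absolute convergence follows by limit comparison with Σ 1/k².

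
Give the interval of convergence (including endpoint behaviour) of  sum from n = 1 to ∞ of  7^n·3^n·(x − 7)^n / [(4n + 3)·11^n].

The ratio of consecutive coefficients is [(4n + 3)/(4(n+1) + 3)] · 7·3/11 → 21/11.
Convergence for |x − 7| · 21/11 < 1, i.e. |x − 7| < 11/21. So R = 11/21.
Endpoint x = 158/21: the terms are asymptotic to a nonzero constant times 1/n, so the series diverges by limit comparison with Σ 1/n.
At x = 136/21: convergence follows from the alternating series test (terms decrease monotonically to 0).

[136/21, 158/21)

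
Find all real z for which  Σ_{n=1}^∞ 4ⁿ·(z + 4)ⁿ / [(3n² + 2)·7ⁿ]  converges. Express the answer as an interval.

Ratio test: |a_{n+1}/a_n| = [(3n² + 2)/(3(n+1)² + 2)] · 4/7 → 4/7 as n → ∞.
The series converges when 4/7 · |z + 4| < 1, giving R = 7/4.
Endpoint z = -9/4: the terms are on the order of 1/n², so the series converges absolutely by comparison with the p-series (p = 2 > 1).
Endpoint z = -23/4: absolute convergence follows by limit comparison with Σ 1/n².

[-23/4, -9/4]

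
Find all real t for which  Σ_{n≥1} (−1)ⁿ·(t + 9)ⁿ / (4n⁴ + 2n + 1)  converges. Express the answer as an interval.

Ratio test: |a_{n+1}/a_n| = (4n⁴ + 2n + 1)/(4(n+1)⁴ + 2(n+1) + 1) → 1 as n → ∞.
So the series converges when |t + 9| < 1 and diverges when |t + 9| > 1; R = 1.
At t = -8: absolute convergence follows by limit comparison with Σ 1/n⁴.
Check t = -10: absolute convergence follows by limit comparison with Σ 1/n⁴.

[-10, -8]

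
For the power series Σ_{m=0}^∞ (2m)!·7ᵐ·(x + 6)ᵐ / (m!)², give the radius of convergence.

Apply the ratio test: |a_{m+1}| / |a_m| = (2m+1)·(2m+2)/(m+1)² · 7, which tends to 28 as m → ∞.
The series converges when 28 · |x + 6| < 1, giving R = 1/28.

R = 1/28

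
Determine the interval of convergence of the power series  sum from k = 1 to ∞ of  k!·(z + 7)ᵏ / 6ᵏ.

{-7}

Ratio test: |a_{k+1}/a_k| = (k+1) · 1/6 → ∞ as k → ∞.
The ratio grows without bound, so the series diverges whenever (z + 7) ≠ 0; it converges only at z = -7. R = 0.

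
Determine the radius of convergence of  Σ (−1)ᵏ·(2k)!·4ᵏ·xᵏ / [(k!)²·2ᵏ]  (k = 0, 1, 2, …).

R = 1/8

Ratio test: |a_{k+1}/a_k| = (2k+1)·(2k+2)/(k+1)² · 4/2 → 8 as k → ∞.
Hence the series converges for |x| < 1/(8) = 1/8, so the radius of convergence is 1/8.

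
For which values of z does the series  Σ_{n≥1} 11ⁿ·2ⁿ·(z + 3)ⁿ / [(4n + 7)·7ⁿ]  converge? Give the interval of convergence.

Apply the ratio test: |a_{n+1}| / |a_n| = [(4n + 7)/(4(n+1) + 7)] · 11·2/7, which tends to 22/7 as n → ∞.
Hence the series converges for |z + 3| < 1/(22/7) = 7/22, so the radius of convergence is 7/22.
Check z = -59/22: the terms are asymptotic to a nonzero constant times 1/n, so the series diverges by limit comparison with Σ 1/n.
Endpoint z = -73/22: an alternating series whose terms decrease to 0 in absolute value, so it converges by the Leibniz criterion.

[-73/22, -59/22)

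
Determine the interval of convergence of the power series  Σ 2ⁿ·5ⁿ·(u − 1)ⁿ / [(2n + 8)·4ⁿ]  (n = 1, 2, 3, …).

[3/5, 7/5)

By the ratio test, |a_{n+1}/a_n| = [(2n + 8)/(2(n+1) + 8)] · 2·5/4 → 5/2.
Hence the series converges for |u − 1| < 1/(5/2) = 2/5, so the radius of convergence is 2/5.
When u = 7/5, the terms are asymptotic to a nonzero constant times 1/n, so the series diverges by limit comparison with Σ 1/n.
Endpoint u = 3/5: convergence follows from the alternating series test (terms decrease monotonically to 0).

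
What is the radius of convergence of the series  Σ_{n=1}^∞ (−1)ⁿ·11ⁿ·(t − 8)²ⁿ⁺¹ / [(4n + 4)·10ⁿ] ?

Ratio test: |a_{n+1}/a_n| = [(4n + 4)/(4(n+1) + 4)] · 11/10 → 11/10 as n → ∞.
Writing y = (t − 8)², the series in y has radius 10/11, so |t − 8| < √(10/11) and R = √110/11.

R = √110/11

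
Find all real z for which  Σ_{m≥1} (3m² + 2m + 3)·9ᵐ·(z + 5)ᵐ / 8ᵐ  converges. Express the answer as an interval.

Ratio test: |a_{m+1}/a_m| = [(3(m+1)² + 2(m+1) + 3)/(3m² + 2m + 3)] · 9/8 → 9/8 as m → ∞.
Convergence for |z + 5| · 9/8 < 1, i.e. |z + 5| < 8/9. So R = 8/9.
Check z = -37/9: the m-th term does not approach 0; divergence by the term test.
At z = -53/9: the terms do not tend to 0, so the series diverges.

(-53/9, -37/9)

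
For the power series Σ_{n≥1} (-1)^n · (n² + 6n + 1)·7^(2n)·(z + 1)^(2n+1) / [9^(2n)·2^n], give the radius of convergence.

The ratio of consecutive coefficients is [((n+1)² + 6(n+1) + 1)/(n² + 6n + 1)] · 49/(81·2) → 49/162.
Since the exponent of (z + 1) increases by 2 each term, convergence requires |z + 1|² < 162/49, hence R = 9√2/7.

R = 9√2/7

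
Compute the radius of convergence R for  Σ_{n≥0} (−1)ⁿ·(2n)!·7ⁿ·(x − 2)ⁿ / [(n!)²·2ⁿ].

The ratio of consecutive coefficients is (2n+1)·(2n+2)/(n+1)² · 7/2 → 14.
The series converges when 14 · |x − 2| < 1, giving R = 1/14.

R = 1/14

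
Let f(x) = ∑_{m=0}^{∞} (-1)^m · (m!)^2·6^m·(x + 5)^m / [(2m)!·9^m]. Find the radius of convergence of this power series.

By the ratio test, |a_{m+1}/a_m| = (m+1)²/[(2m+1)·(2m+2)] · 6/9 → 1/6.
Thus R = 1/(1/6) = 6.

R = 6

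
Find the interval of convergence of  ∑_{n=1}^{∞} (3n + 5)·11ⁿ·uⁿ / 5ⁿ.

(-5/11, 5/11)

The ratio of consecutive coefficients is [(3(n+1) + 5)/(3n + 5)] · 11/5 → 11/5.
Hence the series converges for |u| < 1/(11/5) = 5/11, so the radius of convergence is 5/11.
At u = 5/11: the n-th term does not approach 0; divergence by the term test.
Check u = -5/11: the terms have absolute value of order n, which does not tend to 0, so the series diverges by the divergence test.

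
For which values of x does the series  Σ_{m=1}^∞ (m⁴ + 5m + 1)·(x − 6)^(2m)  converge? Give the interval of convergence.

(5, 7)

Ratio test: |a_{m+1}/a_m| = ((m+1)⁴ + 5(m+1) + 1)/(m⁴ + 5m + 1) → 1 as m → ∞.
Writing y = (x − 6)², the series in y has radius 1, so |x − 6| < √(1) = 1 and R = 1.
Endpoint x = 7: the terms have absolute value of order m⁴, which does not tend to 0, so the series diverges by the divergence test.
When x = 5, the m-th term does not approach 0; divergence by the term test.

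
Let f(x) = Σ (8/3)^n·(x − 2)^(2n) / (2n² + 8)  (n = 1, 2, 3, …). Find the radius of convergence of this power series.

By the ratio test, |a_{n+1}/a_n| = [(2n² + 8)/(2(n+1)² + 8)] · 8/3 → 8/3.
Successive powers of (x − 2) differ by 2, so the series converges when |x − 2|² · 8/3 < 1, i.e. |x − 2| < √(3/8). So R = √6/4.

R = √6/4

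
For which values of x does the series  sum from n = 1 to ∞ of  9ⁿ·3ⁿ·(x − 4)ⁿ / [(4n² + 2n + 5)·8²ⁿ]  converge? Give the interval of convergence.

The ratio of consecutive coefficients is [(4n² + 2n + 5)/(4(n+1)² + 2(n+1) + 5)] · 9·3/64 → 27/64.
Hence the series converges for |x − 4| < 1/(27/64) = 64/27, so the radius of convergence is 64/27.
Check x = 172/27: the terms are on the order of 1/n², so the series converges absolutely by comparison with the p-series (p = 2 > 1).
When x = 44/27, the series is dominated by a constant times Σ 1/n², which converges (p = 2 > 1).

[44/27, 172/27]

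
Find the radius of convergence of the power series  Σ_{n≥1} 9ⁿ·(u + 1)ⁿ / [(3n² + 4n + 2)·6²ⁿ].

R = 4

The ratio of consecutive coefficients is [(3n² + 4n + 2)/(3(n+1)² + 4(n+1) + 2)] · 9/36 → 1/4.
Convergence for |u + 1| · 1/4 < 1, i.e. |u + 1| < 4. So R = 4.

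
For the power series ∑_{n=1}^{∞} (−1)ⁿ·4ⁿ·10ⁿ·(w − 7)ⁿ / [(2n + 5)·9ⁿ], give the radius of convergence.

Apply the ratio test: |a_{n+1}| / |a_n| = [(2n + 5)/(2(n+1) + 5)] · 4·10/9, which tends to 40/9 as n → ∞.
Hence the series converges for |w − 7| < 1/(40/9) = 9/40, so the radius of convergence is 9/40.

R = 9/40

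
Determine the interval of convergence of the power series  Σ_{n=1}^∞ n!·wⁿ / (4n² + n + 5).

The ratio of consecutive coefficients is (n+1) · (4n² + n + 5)/(4(n+1)² + (n+1) + 5) → ∞.
The ratio grows without bound, so the series diverges whenever w ≠ 0; it converges only at w = 0. R = 0.

{0}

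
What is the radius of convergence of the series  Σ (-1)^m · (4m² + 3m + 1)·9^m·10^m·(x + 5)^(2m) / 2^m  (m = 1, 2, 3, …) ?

R = √5/15

By the ratio test, |a_{m+1}/a_m| = [(4(m+1)² + 3(m+1) + 1)/(4m² + 3m + 1)] · 9·10/2 → 45.
Since the exponent of (x + 5) increases by 2 each term, convergence requires |x + 5|² < 1/45, hence R = √5/15.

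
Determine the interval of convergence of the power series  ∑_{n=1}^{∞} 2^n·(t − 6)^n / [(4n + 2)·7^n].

Apply the ratio test: |a_{n+1}| / |a_n| = [(4n + 2)/(4(n+1) + 2)] · 2/7, which tends to 2/7 as n → ∞.
Thus R = 1/(2/7) = 7/2.
At t = 19/2: comparison with the harmonic series Σ 1/n shows the series diverges.
Check t = 5/2: the terms alternate in sign and decrease monotonically to 0 in absolute value (size ~ c/n), so the alternating series test gives convergence.

[5/2, 19/2)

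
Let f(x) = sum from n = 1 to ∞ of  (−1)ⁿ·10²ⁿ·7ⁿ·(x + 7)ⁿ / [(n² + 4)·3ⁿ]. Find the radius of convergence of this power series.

R = 3/700

Apply the ratio test: |a_{n+1}| / |a_n| = [(n² + 4)/((n+1)² + 4)] · 100·7/3, which tends to 700/3 as n → ∞.
The series converges when 700/3 · |x + 7| < 1, giving R = 3/700.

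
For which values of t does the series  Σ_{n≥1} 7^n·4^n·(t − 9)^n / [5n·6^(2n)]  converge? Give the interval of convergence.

The ratio of consecutive coefficients is [5n/5(n+1)] · 7·4/36 → 7/9.
Hence the series converges for |t − 9| < 1/(7/9) = 9/7, so the radius of convergence is 9/7.
Endpoint t = 72/7: the terms behave like c/n; limit comparison with the harmonic series gives divergence.
When t = 54/7, the terms alternate in sign and decrease monotonically to 0 in absolute value (size ~ c/n), so the alternating series test gives convergence.

[54/7, 72/7)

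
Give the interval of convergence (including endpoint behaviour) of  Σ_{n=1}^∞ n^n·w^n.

By the Cauchy root test, |a_n|^(1/n) = n → ∞.
Since the n-th root of |a_n| is unbounded, the series converges only at w = 0; R = 0.

{0}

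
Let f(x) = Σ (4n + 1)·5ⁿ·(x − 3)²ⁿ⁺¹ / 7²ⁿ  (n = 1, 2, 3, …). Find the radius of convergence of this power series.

R = 7√5/5

By the ratio test, |a_{n+1}/a_n| = [(4(n+1) + 1)/(4n + 1)] · 5/49 → 5/49.
Since the exponent of (x − 3) increases by 2 each term, convergence requires |x − 3|² < 49/5, hence R = 7√5/5.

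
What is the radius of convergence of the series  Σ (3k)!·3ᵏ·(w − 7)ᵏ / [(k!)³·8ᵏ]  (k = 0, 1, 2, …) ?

R = 8/81

Ratio test: |a_{k+1}/a_k| = (3k+1)·(3k+2)·(3k+3)/(k+1)³ · 3/8 → 81/8 as k → ∞.
The series converges when 81/8 · |w − 7| < 1, giving R = 8/81.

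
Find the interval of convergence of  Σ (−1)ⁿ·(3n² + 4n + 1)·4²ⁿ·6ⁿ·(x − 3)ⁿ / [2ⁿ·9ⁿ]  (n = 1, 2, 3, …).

By the ratio test, |a_{n+1}/a_n| = [(3(n+1)² + 4(n+1) + 1)/(3n² + 4n + 1)] · 16·6/(2·9) → 16/3.
The series converges when 16/3 · |x − 3| < 1, giving R = 3/16.
Check x = 51/16: the terms have absolute value of order n², which does not tend to 0, so the series diverges by the divergence test.
Endpoint x = 45/16: the n-th term does not approach 0; divergence by the term test.

(45/16, 51/16)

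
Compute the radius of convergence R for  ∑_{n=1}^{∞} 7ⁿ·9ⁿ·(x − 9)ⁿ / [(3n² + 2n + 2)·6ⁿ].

R = 2/21

By the ratio test, |a_{n+1}/a_n| = [(3n² + 2n + 2)/(3(n+1)² + 2(n+1) + 2)] · 7·9/6 → 21/2.
The series converges when 21/2 · |x − 9| < 1, giving R = 2/21.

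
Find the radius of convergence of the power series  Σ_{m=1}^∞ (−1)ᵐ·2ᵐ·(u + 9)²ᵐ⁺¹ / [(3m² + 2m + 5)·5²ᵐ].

R = 5√2/2

Apply the ratio test: |a_{m+1}| / |a_m| = [(3m² + 2m + 5)/(3(m+1)² + 2(m+1) + 5)] · 2/25, which tends to 2/25 as m → ∞.
Successive powers of (u + 9) differ by 2, so the series converges when |u + 9|² · 2/25 < 1, i.e. |u + 9| < √(25/2). So R = 5√2/2.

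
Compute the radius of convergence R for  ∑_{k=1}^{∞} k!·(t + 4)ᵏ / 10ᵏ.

R = 0

Ratio test: |a_{k+1}/a_k| = (k+1) · 1/10 → ∞ as k → ∞.
The ratio grows without bound, so the series diverges whenever (t + 4) ≠ 0; it converges only at t = -4. R = 0.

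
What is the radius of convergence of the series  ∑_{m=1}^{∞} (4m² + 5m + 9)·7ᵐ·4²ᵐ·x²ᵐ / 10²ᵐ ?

The ratio of consecutive coefficients is [(4(m+1)² + 5(m+1) + 9)/(4m² + 5m + 9)] · 7·16/100 → 28/25.
Successive powers of x differ by 2, so the series converges when |x|² · 28/25 < 1, i.e. |x| < √(25/28). So R = 5√7/14.

R = 5√7/14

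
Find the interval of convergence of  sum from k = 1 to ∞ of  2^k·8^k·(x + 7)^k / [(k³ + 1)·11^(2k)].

By the ratio test, |a_{k+1}/a_k| = [(k³ + 1)/((k+1)³ + 1)] · 2·8/121 → 16/121.
Hence the series converges for |x + 7| < 1/(16/121) = 121/16, so the radius of convergence is 121/16.
Endpoint x = 9/16: absolute convergence follows by limit comparison with Σ 1/k³.
Endpoint x = -233/16: the terms are on the order of 1/k³, so the series converges absolutely by comparison with the p-series (p = 3 > 1).

[-233/16, 9/16]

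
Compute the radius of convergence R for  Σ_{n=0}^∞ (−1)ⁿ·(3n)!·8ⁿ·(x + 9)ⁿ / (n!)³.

R = 1/216

Apply the ratio test: |a_{n+1}| / |a_n| = (3n+1)·(3n+2)·(3n+3)/(n+1)³ · 8, which tends to 216 as n → ∞.
Convergence for |x + 9| · 216 < 1, i.e. |x + 9| < 1/216. So R = 1/216.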